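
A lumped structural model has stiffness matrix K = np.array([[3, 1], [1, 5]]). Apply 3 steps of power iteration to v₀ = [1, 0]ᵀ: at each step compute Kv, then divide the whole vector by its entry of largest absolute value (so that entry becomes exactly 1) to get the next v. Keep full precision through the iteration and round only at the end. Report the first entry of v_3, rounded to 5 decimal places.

Kv0 = (3.000000, 1.000000); divide by 3.000000 → v1 = (1.000000, 0.333333)
Kv1 = (3.333333, 2.666667); divide by 3.333333 → v2 = (1.000000, 0.800000)
Kv2 = (3.800000, 5.000000); divide by 5.000000 → v3 = (0.760000, 1.000000)
Requested entry of v3: 38/50 = 0.76000

0.76000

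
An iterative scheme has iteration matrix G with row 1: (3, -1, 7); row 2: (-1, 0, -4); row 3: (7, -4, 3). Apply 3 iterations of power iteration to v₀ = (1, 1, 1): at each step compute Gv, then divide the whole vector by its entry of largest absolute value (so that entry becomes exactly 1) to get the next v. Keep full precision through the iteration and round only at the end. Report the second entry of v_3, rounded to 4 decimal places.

Gv0 = (9.00000, -5.00000, 6.00000); divide by 9.00000 → v1 = (1.00000, -0.55556, 0.66667)
Gv1 = (8.22222, -3.66667, 11.22222); divide by 11.22222 → v2 = (0.73267, -0.32673, 1.00000)
Gv2 = (9.52475, -4.73267, 9.43564); divide by 9.52475 → v3 = (1.00000, -0.49688, 0.99064)
Requested entry of v3: -478/962 = -0.4969

-0.4969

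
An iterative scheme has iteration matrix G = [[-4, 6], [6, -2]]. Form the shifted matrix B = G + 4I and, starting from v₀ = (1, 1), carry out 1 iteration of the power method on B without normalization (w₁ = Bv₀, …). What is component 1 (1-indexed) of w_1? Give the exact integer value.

6

B = G + 4I has rows (0, 6); (6, 2)
w1 = Bv₀ = (0·1 + 6·1; 6·1 + 2·1) = (6, 8)
Requested component of w1: 6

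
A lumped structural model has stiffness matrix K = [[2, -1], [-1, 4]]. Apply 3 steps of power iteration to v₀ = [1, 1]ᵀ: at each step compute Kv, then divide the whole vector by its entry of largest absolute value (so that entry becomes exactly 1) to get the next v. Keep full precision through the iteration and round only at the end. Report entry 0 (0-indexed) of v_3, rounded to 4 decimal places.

Kv0 = (1.00000, 3.00000); divide by 3.00000 → v1 = (0.33333, 1.00000)
Kv1 = (-0.33333, 3.66667); divide by 3.66667 → v2 = (-0.09091, 1.00000)
Kv2 = (-1.18182, 4.09091); divide by 4.09091 → v3 = (-0.28889, 1.00000)
Requested entry of v3: -13/45 = -0.2889

-0.2889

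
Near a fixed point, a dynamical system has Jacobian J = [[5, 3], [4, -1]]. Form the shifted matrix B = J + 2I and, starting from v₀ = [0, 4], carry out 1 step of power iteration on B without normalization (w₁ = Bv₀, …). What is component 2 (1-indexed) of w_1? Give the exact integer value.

4

B = J + 2I has rows (7, 3); (4, 1)
w1 = Bv₀ = (7·0 + 3·4; 4·0 + 1·4) = (12, 4)
Requested component of w1: 4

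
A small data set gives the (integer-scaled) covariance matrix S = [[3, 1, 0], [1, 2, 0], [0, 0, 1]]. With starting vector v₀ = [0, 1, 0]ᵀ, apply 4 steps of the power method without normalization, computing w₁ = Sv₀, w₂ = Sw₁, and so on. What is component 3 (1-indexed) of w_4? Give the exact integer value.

w1 = Sv₀ = (3·0 + 1·1 + 0·0; 1·0 + 2·1 + 0·0; 0·0 + 0·1 + 1·0) = (1, 2, 0)
w2 = Sw1 = (3·1 + 1·2 + 0·0; 1·1 + 2·2 + 0·0; 0·1 + 0·2 + 1·0) = (5, 5, 0)
w3 = Sw2 = (20, 15, 0)
w4 = Sw3 = (75, 50, 0)
The requested component of w4 is 0.

0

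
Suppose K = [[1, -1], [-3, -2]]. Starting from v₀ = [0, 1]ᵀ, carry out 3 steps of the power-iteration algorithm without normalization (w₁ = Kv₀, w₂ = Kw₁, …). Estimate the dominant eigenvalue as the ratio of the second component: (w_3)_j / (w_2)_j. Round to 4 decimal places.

w1 = Kv₀ = (-1, -2)
w2 = Kw1 = (1, 7)
w3 = Kw2 = (-6, -17)
Ratio at component: -17 / 7 = -2.4286

λ ≈ -2.4286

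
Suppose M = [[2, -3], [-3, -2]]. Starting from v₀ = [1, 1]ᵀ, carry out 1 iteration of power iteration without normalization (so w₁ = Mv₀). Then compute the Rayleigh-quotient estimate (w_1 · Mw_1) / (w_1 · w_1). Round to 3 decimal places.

w1 = Mv₀ = (-1, -5)
Mw1 = (13, 13)
w1·Mw1 = (-1)·13 + (-5)·13 = -78; w1·w1 = (-1)·(-1) + (-5)·(-5) = 26
λ ≈ -78/26 = -3.000

-3.000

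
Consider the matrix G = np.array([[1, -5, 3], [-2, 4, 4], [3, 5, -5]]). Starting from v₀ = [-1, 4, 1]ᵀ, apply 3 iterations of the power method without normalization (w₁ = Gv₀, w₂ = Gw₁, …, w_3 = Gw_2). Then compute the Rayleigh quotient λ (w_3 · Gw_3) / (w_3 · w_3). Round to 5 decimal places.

w1 = Gv₀ = (1·(-1) + (-5)·4 + 3·1; (-2)·(-1) + 4·4 + 4·1; 3·(-1) + 5·4 + (-5)·1) = (-18, 22, 12)
w2 = Gw1 = (1·(-18) + (-5)·22 + 3·12; (-2)·(-18) + 4·22 + 4·12; 3·(-18) + 5·22 + (-5)·12) = (-92, 172, -4)
w3 = Gw2 = (-964, 856, 604)
Gw3 = (-3432, 7768, -1632)
w3·Gw3 = (-964)·(-3432) + 856·7768 + 604·(-1632) = 8972128; w3·w3 = (-964)·(-964) + 856·856 + 604·604 = 2026848
λ ≈ 8972128/2026848 = 4.42664

4.42664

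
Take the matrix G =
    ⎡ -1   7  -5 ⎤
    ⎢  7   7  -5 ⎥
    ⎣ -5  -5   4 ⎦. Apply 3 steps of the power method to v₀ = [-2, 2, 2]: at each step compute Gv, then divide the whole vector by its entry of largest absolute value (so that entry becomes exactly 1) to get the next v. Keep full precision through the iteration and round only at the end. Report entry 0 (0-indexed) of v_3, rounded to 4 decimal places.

0.4005

Gv0 = (6.00000, -10.00000, 8.00000); divide by -10.00000 → v1 = (-0.60000, 1.00000, -0.80000)
Gv1 = (11.60000, 6.80000, -5.20000); divide by 11.60000 → v2 = (1.00000, 0.58621, -0.44828)
Gv2 = (5.34483, 13.34483, -9.72414); divide by 13.34483 → v3 = (0.40052, 1.00000, -0.72868)
Requested entry of v3: -620/-1548 = 0.4005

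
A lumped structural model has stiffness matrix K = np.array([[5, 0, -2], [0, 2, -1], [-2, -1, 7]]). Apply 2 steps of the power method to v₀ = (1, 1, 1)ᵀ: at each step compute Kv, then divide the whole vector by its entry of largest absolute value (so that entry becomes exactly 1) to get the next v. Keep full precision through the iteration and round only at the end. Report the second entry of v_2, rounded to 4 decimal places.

Kv0 = (3.00000, 1.00000, 4.00000); divide by 4.00000 → v1 = (0.75000, 0.25000, 1.00000)
Kv1 = (1.75000, -0.50000, 5.25000); divide by 5.25000 → v2 = (0.33333, -0.09524, 1.00000)
Requested entry of v2: -2/21 = -0.0952

-0.0952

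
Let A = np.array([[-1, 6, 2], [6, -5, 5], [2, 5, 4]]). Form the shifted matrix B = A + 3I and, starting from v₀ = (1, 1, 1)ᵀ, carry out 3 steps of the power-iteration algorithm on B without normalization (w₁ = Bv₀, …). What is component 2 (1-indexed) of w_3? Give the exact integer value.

1203

B = A + 3I has rows (2, 6, 2); (6, -2, 5); (2, 5, 7)
w1 = Bv₀ = (2·1 + 6·1 + 2·1; 6·1 + (-2)·1 + 5·1; 2·1 + 5·1 + 7·1) = (10, 9, 14)
w2 = Bw1 = (2·10 + 6·9 + 2·14; 6·10 + (-2)·9 + 5·14; 2·10 + 5·9 + 7·14) = (102, 112, 163)
w3 = Bw2 = (1202, 1203, 1905)
Requested component of w3: 1203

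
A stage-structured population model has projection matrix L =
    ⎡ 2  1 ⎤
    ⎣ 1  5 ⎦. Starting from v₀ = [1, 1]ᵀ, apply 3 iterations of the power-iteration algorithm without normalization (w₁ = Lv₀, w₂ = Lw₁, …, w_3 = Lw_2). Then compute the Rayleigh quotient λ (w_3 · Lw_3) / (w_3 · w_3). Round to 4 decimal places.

w1 = Lv₀ = (3, 6)
w2 = Lw1 = (12, 33)
w3 = Lw2 = (57, 177)
Lw3 = (291, 942)
w3·Lw3 = 57·291 + 177·942 = 183321; w3·w3 = 57·57 + 177·177 = 34578
λ ≈ 183321/34578 = 5.3017

λ ≈ 5.3017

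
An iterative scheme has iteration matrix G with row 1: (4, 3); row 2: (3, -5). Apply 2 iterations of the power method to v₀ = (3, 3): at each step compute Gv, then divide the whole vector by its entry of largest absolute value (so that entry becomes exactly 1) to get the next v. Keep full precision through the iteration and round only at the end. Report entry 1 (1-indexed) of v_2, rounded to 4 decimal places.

Gv0 = (21.00000, -6.00000); divide by 21.00000 → v1 = (1.00000, -0.28571)
Gv1 = (3.14286, 4.42857); divide by 4.42857 → v2 = (0.70968, 1.00000)
Requested entry of v2: 66/93 = 0.7097

0.7097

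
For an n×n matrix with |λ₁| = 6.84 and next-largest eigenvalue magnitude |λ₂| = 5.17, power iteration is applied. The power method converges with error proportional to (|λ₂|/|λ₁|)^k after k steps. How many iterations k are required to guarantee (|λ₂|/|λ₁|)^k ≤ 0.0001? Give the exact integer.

|λ₂/λ₁| = 5.17/6.84 = 0.75585
Need k ≥ ln(0.0001) / ln(0.75585) = -9.2103 / -0.2799 ≈ 32.904
Smallest integer k satisfying the bound: 33

33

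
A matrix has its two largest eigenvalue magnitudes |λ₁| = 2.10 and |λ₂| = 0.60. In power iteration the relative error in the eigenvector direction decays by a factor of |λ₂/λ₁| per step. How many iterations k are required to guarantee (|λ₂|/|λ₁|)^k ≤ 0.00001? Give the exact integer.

|λ₂/λ₁| = 0.60/2.10 = 0.28571
Need k ≥ ln(0.00001) / ln(0.28571) = -11.5129 / -1.2528 ≈ 9.190
Smallest integer k satisfying the bound: 10

10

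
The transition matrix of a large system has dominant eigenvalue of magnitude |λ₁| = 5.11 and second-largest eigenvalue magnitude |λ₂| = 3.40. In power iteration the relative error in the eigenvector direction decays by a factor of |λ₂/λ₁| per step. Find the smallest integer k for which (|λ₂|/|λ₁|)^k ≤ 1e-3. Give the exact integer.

17

|λ₂/λ₁| = 3.40/5.11 = 0.66536
Need k ≥ ln(1e-3) / ln(0.66536) = -6.9078 / -0.4074 ≈ 16.955
Smallest integer k satisfying the bound: 17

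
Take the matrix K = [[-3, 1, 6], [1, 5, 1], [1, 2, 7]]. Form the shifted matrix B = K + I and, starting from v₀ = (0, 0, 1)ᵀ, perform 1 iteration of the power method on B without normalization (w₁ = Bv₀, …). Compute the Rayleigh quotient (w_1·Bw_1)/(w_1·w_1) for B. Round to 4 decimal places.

B = K + I has rows (-2, 1, 6); (1, 6, 1); (1, 2, 8)
w1 = Bv₀ = ((-2)·0 + 1·0 + 6·1; 1·0 + 6·0 + 1·1; 1·0 + 2·0 + 8·1) = (6, 1, 8)
Bw1 = (37, 20, 72)
w1·Bw1 = 818; w1·w1 = 101; μ ≈ 818/101 = 8.0990

μ ≈ 8.0990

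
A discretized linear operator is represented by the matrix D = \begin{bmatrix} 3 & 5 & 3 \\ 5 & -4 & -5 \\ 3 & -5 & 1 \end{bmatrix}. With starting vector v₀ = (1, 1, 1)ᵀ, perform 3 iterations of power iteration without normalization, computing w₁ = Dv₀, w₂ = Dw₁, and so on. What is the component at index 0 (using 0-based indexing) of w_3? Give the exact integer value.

566

w1 = Dv₀ = (3·1 + 5·1 + 3·1; 5·1 + (-4)·1 + (-5)·1; 3·1 + (-5)·1 + 1·1) = (11, -4, -1)
w2 = Dw1 = (3·11 + 5·(-4) + 3·(-1); 5·11 + (-4)·(-4) + (-5)·(-1); 3·11 + (-5)·(-4) + 1·(-1)) = (10, 76, 52)
w3 = Dw2 = (566, -514, -298)
The requested component of w3 is 566.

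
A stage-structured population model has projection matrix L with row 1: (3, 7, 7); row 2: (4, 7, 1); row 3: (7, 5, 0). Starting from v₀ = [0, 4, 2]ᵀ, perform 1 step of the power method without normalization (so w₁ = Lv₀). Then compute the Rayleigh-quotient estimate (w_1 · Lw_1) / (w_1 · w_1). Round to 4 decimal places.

w1 = Lv₀ = (3·0 + 7·4 + 7·2; 4·0 + 7·4 + 1·2; 7·0 + 5·4 + 0·2) = (42, 30, 20)
Lw1 = (476, 398, 444)
w1·Lw1 = 42·476 + 30·398 + 20·444 = 40812; w1·w1 = 42·42 + 30·30 + 20·20 = 3064
λ ≈ 40812/3064 = 13.3198

λ ≈ 13.3198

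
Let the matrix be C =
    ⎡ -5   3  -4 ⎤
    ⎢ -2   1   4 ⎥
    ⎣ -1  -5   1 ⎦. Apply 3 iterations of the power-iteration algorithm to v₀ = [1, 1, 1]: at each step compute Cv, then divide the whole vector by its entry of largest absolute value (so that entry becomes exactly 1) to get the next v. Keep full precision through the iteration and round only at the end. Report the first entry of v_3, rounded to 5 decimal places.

1.00000

Cv0 = (-6.000000, 3.000000, -5.000000); divide by -6.000000 → v1 = (1.000000, -0.500000, 0.833333)
Cv1 = (-9.833333, 0.833333, 2.333333); divide by -9.833333 → v2 = (1.000000, -0.084746, -0.237288)
Cv2 = (-4.305085, -3.033898, -0.813559); divide by -4.305085 → v3 = (1.000000, 0.704724, 0.188976)
Requested entry of v3: -254/-254 = 1.00000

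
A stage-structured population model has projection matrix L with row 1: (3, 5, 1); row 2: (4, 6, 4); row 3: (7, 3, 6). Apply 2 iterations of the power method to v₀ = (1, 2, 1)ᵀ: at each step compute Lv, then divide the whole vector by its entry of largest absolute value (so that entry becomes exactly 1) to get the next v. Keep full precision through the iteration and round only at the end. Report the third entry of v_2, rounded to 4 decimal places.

Lv0 = (14.00000, 20.00000, 19.00000); divide by 20.00000 → v1 = (0.70000, 1.00000, 0.95000)
Lv1 = (8.05000, 12.60000, 13.60000); divide by 13.60000 → v2 = (0.59191, 0.92647, 1.00000)
Requested entry of v2: 272/272 = 1.0000

1.0000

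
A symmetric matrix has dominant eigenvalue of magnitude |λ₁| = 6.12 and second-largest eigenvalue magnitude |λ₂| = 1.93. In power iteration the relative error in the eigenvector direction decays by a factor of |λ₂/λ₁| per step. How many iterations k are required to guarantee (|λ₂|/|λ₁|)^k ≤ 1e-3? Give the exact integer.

6

|λ₂/λ₁| = 1.93/6.12 = 0.31536
Need k ≥ ln(1e-3) / ln(0.31536) = -6.9078 / -1.1540 ≈ 5.986
Smallest integer k satisfying the bound: 6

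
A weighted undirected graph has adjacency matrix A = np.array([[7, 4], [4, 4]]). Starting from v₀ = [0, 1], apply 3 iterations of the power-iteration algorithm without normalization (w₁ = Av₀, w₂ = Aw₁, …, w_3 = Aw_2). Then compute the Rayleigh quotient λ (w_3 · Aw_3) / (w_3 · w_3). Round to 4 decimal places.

9.7719

w1 = Av₀ = (4, 4)
w2 = Aw1 = (44, 32)
w3 = Aw2 = (436, 304)
Aw3 = (4268, 2960)
w3·Aw3 = 436·4268 + 304·2960 = 2760688; w3·w3 = 436·436 + 304·304 = 282512
λ ≈ 2760688/282512 = 9.7719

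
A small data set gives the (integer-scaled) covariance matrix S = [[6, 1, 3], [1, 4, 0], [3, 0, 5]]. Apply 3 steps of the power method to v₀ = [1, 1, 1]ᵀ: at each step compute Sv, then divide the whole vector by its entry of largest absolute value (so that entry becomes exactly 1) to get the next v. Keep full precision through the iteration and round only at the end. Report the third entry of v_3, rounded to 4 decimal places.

0.7972

Sv0 = (10.00000, 5.00000, 8.00000); divide by 10.00000 → v1 = (1.00000, 0.50000, 0.80000)
Sv1 = (8.90000, 3.00000, 7.00000); divide by 8.90000 → v2 = (1.00000, 0.33708, 0.78652)
Sv2 = (8.69663, 2.34831, 6.93258); divide by 8.69663 → v3 = (1.00000, 0.27003, 0.79716)
Requested entry of v3: 617/774 = 0.7972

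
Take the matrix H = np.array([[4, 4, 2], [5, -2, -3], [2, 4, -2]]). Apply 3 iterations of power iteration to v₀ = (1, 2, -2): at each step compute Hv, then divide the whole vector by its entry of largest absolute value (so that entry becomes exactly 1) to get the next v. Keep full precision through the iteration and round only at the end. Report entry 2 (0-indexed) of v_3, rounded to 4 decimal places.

0.1887

Hv0 = (8.00000, 7.00000, 14.00000); divide by 14.00000 → v1 = (0.57143, 0.50000, 1.00000)
Hv1 = (6.28571, -1.14286, 1.14286); divide by 6.28571 → v2 = (1.00000, -0.18182, 0.18182)
Hv2 = (3.63636, 4.81818, 0.90909); divide by 4.81818 → v3 = (0.75472, 1.00000, 0.18868)
Requested entry of v3: 80/424 = 0.1887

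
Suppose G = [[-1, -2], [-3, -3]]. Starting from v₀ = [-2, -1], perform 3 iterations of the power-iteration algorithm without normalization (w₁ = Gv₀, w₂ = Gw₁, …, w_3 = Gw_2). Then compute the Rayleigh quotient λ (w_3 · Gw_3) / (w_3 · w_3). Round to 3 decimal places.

w1 = Gv₀ = (4, 9)
w2 = Gw1 = (-22, -39)
w3 = Gw2 = (100, 183)
Gw3 = (-466, -849)
w3·Gw3 = 100·(-466) + 183·(-849) = -201967; w3·w3 = 100·100 + 183·183 = 43489
λ ≈ -201967/43489 = -4.644

-4.644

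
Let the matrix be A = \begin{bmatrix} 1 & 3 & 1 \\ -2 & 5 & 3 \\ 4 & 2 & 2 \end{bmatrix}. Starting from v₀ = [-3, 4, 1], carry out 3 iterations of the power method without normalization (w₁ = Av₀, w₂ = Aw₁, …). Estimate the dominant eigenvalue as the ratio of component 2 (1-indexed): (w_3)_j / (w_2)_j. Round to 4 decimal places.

λ ≈ 5.7731

w1 = Av₀ = (1·(-3) + 3·4 + 1·1; (-2)·(-3) + 5·4 + 3·1; 4·(-3) + 2·4 + 2·1) = (10, 29, -2)
w2 = Aw1 = (1·10 + 3·29 + 1·(-2); (-2)·10 + 5·29 + 3·(-2); 4·10 + 2·29 + 2·(-2)) = (95, 119, 94)
w3 = Aw2 = (546, 687, 806)
Ratio at component: 687 / 119 = 5.7731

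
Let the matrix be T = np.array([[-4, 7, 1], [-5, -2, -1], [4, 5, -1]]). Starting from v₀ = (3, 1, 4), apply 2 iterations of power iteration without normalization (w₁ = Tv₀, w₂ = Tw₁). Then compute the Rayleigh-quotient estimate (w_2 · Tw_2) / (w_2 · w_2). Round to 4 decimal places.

-0.9389

w1 = Tv₀ = (-1, -21, 13)
w2 = Tw1 = (-130, 34, -122)
Tw2 = (636, 704, -228)
w2·Tw2 = (-130)·636 + 34·704 + (-122)·(-228) = -30928; w2·w2 = (-130)·(-130) + 34·34 + (-122)·(-122) = 32940
λ ≈ -30928/32940 = -0.9389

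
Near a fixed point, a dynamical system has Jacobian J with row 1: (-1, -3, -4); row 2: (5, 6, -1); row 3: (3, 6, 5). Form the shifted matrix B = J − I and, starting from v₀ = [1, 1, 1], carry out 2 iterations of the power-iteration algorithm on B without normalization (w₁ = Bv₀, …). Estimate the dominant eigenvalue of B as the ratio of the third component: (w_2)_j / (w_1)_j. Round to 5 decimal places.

6.07692

B = J − I has rows (-2, -3, -4); (5, 5, -1); (3, 6, 4)
w1 = Bv₀ = ((-2)·1 + (-3)·1 + (-4)·1; 5·1 + 5·1 + (-1)·1; 3·1 + 6·1 + 4·1) = (-9, 9, 13)
w2 = Bw1 = ((-2)·(-9) + (-3)·9 + (-4)·13; 5·(-9) + 5·9 + (-1)·13; 3·(-9) + 6·9 + 4·13) = (-61, -13, 79)
Ratio: 79/13 = 6.07692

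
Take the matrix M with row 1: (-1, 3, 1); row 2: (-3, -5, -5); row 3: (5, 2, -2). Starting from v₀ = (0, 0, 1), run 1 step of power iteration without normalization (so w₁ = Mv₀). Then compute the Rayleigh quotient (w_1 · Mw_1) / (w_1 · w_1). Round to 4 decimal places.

w1 = Mv₀ = (1, -5, -2)
Mw1 = (-18, 32, -1)
w1·Mw1 = 1·(-18) + (-5)·32 + (-2)·(-1) = -176; w1·w1 = 1·1 + (-5)·(-5) + (-2)·(-2) = 30
λ ≈ -176/30 = -5.8667

-5.8667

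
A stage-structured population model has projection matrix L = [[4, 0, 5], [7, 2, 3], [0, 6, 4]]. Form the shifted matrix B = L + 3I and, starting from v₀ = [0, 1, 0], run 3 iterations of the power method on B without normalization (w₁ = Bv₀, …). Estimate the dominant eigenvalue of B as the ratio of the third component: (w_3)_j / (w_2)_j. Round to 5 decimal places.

μ ≈ 10.58333

B = L + 3I has rows (7, 0, 5); (7, 5, 3); (0, 6, 7)
w1 = Bv₀ = (0, 5, 6)
w2 = Bw1 = (30, 43, 72)
w3 = Bw2 = (570, 641, 762)
Ratio: 762/72 = 10.58333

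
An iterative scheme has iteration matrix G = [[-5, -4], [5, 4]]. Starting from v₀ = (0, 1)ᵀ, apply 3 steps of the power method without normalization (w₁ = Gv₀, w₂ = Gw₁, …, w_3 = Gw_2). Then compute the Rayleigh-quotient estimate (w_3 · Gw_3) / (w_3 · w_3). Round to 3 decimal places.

λ ≈ -1.000

w1 = Gv₀ = ((-5)·0 + (-4)·1; 5·0 + 4·1) = (-4, 4)
w2 = Gw1 = ((-5)·(-4) + (-4)·4; 5·(-4) + 4·4) = (4, -4)
w3 = Gw2 = (-4, 4)
Gw3 = (4, -4)
w3·Gw3 = (-4)·4 + 4·(-4) = -32; w3·w3 = (-4)·(-4) + 4·4 = 32
λ ≈ -32/32 = -1.000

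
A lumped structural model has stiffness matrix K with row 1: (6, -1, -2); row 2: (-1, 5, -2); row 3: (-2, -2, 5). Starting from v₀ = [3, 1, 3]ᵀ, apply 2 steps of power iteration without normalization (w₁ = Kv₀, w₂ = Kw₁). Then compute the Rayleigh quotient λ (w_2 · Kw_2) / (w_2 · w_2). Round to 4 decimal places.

w1 = Kv₀ = (6·3 + (-1)·1 + (-2)·3; (-1)·3 + 5·1 + (-2)·3; (-2)·3 + (-2)·1 + 5·3) = (11, -4, 7)
w2 = Kw1 = (6·11 + (-1)·(-4) + (-2)·7; (-1)·11 + 5·(-4) + (-2)·7; (-2)·11 + (-2)·(-4) + 5·7) = (56, -45, 21)
Kw2 = (339, -323, 83)
w2·Kw2 = 56·339 + (-45)·(-323) + 21·83 = 35262; w2·w2 = 56·56 + (-45)·(-45) + 21·21 = 5602
λ ≈ 35262/5602 = 6.2945

6.2945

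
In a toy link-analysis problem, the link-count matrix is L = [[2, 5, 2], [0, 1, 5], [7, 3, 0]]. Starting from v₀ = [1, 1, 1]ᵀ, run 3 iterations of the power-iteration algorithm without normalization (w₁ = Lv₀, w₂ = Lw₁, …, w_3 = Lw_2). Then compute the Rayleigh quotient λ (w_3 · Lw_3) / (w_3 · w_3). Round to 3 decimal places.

w1 = Lv₀ = (2·1 + 5·1 + 2·1; 0·1 + 1·1 + 5·1; 7·1 + 3·1 + 0·1) = (9, 6, 10)
w2 = Lw1 = (2·9 + 5·6 + 2·10; 0·9 + 1·6 + 5·10; 7·9 + 3·6 + 0·10) = (68, 56, 81)
w3 = Lw2 = (578, 461, 644)
Lw3 = (4749, 3681, 5429)
w3·Lw3 = 578·4749 + 461·3681 + 644·5429 = 7938139; w3·w3 = 578·578 + 461·461 + 644·644 = 961341
λ ≈ 7938139/961341 = 8.257

λ ≈ 8.257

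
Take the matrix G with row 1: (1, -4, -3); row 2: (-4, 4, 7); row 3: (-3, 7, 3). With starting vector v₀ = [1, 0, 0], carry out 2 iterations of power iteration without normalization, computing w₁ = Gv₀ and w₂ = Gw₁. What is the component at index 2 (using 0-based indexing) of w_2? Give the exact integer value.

w1 = Gv₀ = (1, -4, -3)
w2 = Gw1 = (26, -41, -40)
The requested component of w2 is -40.

-40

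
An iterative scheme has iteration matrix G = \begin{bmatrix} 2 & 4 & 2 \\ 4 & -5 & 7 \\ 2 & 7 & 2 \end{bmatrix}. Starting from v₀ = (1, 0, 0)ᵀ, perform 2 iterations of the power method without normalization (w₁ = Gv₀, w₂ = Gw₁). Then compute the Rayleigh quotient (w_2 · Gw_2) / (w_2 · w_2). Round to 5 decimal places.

w1 = Gv₀ = (2·1 + 4·0 + 2·0; 4·1 + (-5)·0 + 7·0; 2·1 + 7·0 + 2·0) = (2, 4, 2)
w2 = Gw1 = (2·2 + 4·4 + 2·2; 4·2 + (-5)·4 + 7·2; 2·2 + 7·4 + 2·2) = (24, 2, 36)
Gw2 = (128, 338, 134)
w2·Gw2 = 24·128 + 2·338 + 36·134 = 8572; w2·w2 = 24·24 + 2·2 + 36·36 = 1876
λ ≈ 8572/1876 = 4.56930

4.56930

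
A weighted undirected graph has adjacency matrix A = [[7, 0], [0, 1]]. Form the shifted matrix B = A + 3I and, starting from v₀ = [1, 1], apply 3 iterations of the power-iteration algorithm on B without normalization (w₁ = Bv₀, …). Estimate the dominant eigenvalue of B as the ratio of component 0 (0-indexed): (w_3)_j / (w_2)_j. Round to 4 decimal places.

B = A + 3I has rows (10, 0); (0, 4)
w1 = Bv₀ = (10·1 + 0·1; 0·1 + 4·1) = (10, 4)
w2 = Bw1 = (10·10 + 0·4; 0·10 + 4·4) = (100, 16)
w3 = Bw2 = (1000, 64)
Ratio: 1000/100 = 10.0000

10.0000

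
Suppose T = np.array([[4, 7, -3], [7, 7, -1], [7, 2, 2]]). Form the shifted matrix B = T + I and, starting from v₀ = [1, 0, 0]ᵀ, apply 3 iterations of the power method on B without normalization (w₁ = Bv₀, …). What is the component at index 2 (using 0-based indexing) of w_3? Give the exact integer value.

B = T + I has rows (5, 7, -3); (7, 8, -1); (7, 2, 3)
w1 = Bv₀ = (5·1 + 7·0 + (-3)·0; 7·1 + 8·0 + (-1)·0; 7·1 + 2·0 + 3·0) = (5, 7, 7)
w2 = Bw1 = (5·5 + 7·7 + (-3)·7; 7·5 + 8·7 + (-1)·7; 7·5 + 2·7 + 3·7) = (53, 84, 70)
w3 = Bw2 = (643, 973, 749)
Requested component of w3: 749

749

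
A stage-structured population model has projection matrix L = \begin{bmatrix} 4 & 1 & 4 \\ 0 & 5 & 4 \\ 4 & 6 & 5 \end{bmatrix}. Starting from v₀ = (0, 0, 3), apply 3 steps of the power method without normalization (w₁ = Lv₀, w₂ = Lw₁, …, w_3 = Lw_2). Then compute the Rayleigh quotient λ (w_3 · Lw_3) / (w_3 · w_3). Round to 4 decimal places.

11.3268

w1 = Lv₀ = (4·0 + 1·0 + 4·3; 0·0 + 5·0 + 4·3; 4·0 + 6·0 + 5·3) = (12, 12, 15)
w2 = Lw1 = (4·12 + 1·12 + 4·15; 0·12 + 5·12 + 4·15; 4·12 + 6·12 + 5·15) = (120, 120, 195)
w3 = Lw2 = (1380, 1380, 2175)
Lw3 = (15600, 15600, 24675)
w3·Lw3 = 1380·15600 + 1380·15600 + 2175·24675 = 96724125; w3·w3 = 1380·1380 + 1380·1380 + 2175·2175 = 8539425
λ ≈ 96724125/8539425 = 11.3268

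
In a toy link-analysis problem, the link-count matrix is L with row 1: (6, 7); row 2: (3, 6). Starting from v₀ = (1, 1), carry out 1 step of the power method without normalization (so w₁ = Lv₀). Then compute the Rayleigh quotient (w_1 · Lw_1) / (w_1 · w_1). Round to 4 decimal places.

w1 = Lv₀ = (13, 9)
Lw1 = (141, 93)
w1·Lw1 = 13·141 + 9·93 = 2670; w1·w1 = 13·13 + 9·9 = 250
λ ≈ 2670/250 = 10.6800

10.6800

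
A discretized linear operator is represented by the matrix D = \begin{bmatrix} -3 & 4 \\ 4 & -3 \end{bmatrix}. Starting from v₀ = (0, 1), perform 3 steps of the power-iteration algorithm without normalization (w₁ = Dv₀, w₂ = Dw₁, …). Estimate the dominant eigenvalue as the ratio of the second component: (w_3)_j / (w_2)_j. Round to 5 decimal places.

-6.84000

w1 = Dv₀ = (4, -3)
w2 = Dw1 = (-24, 25)
w3 = Dw2 = (172, -171)
Ratio at component: -171 / 25 = -6.84000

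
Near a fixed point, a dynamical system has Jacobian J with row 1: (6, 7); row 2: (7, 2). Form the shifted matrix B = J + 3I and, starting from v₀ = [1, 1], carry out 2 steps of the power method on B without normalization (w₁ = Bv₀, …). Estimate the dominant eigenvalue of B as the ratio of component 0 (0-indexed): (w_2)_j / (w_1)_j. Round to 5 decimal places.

μ ≈ 14.25000

B = J + 3I has rows (9, 7); (7, 5)
w1 = Bv₀ = (9·1 + 7·1; 7·1 + 5·1) = (16, 12)
w2 = Bw1 = (9·16 + 7·12; 7·16 + 5·12) = (228, 172)
Ratio: 228/16 = 14.25000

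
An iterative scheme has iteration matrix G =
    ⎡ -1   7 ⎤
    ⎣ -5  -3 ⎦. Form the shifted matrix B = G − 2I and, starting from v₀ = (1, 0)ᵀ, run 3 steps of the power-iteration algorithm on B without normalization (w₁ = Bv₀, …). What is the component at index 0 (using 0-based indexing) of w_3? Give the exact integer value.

B = G − 2I has rows (-3, 7); (-5, -5)
w1 = Bv₀ = ((-3)·1 + 7·0; (-5)·1 + (-5)·0) = (-3, -5)
w2 = Bw1 = ((-3)·(-3) + 7·(-5); (-5)·(-3) + (-5)·(-5)) = (-26, 40)
w3 = Bw2 = (358, -70)
Requested component of w3: 358

358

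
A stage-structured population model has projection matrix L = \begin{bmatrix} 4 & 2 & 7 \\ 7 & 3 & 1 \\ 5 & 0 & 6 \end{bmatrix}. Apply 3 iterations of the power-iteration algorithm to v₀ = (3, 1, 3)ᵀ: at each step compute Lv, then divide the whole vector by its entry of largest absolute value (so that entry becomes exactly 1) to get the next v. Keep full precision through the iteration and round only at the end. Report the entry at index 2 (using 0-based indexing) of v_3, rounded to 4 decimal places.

0.8676

Lv0 = (35.00000, 27.00000, 33.00000); divide by 35.00000 → v1 = (1.00000, 0.77143, 0.94286)
Lv1 = (12.14286, 10.25714, 10.65714); divide by 12.14286 → v2 = (1.00000, 0.84471, 0.87765)
Lv2 = (11.83294, 10.41176, 10.26588); divide by 11.83294 → v3 = (1.00000, 0.87990, 0.86757)
Requested entry of v3: 4363/5029 = 0.8676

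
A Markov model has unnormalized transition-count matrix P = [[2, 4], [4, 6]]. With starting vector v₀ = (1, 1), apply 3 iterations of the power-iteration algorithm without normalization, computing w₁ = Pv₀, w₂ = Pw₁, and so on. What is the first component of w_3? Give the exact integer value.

440

w1 = Pv₀ = (2·1 + 4·1; 4·1 + 6·1) = (6, 10)
w2 = Pw1 = (2·6 + 4·10; 4·6 + 6·10) = (52, 84)
w3 = Pw2 = (440, 712)
The requested component of w3 is 440.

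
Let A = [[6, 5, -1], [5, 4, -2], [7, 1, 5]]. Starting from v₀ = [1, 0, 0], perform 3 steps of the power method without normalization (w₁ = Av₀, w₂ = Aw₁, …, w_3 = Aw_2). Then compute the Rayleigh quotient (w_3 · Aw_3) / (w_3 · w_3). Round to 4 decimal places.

w1 = Av₀ = (6·1 + 5·0 + (-1)·0; 5·1 + 4·0 + (-2)·0; 7·1 + 1·0 + 5·0) = (6, 5, 7)
w2 = Aw1 = (6·6 + 5·5 + (-1)·7; 5·6 + 4·5 + (-2)·7; 7·6 + 1·5 + 5·7) = (54, 36, 82)
w3 = Aw2 = (422, 250, 824)
Aw3 = (2958, 1462, 7324)
w3·Aw3 = 422·2958 + 250·1462 + 824·7324 = 7648752; w3·w3 = 422·422 + 250·250 + 824·824 = 919560
λ ≈ 7648752/919560 = 8.3178

8.3178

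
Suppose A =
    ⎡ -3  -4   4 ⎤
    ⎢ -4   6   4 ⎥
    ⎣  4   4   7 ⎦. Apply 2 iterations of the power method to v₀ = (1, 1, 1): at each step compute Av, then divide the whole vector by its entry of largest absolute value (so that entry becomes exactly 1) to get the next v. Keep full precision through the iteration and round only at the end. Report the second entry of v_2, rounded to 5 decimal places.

0.92308

Av0 = (-3.000000, 6.000000, 15.000000); divide by 15.000000 → v1 = (-0.200000, 0.400000, 1.000000)
Av1 = (3.000000, 7.200000, 7.800000); divide by 7.800000 → v2 = (0.384615, 0.923077, 1.000000)
Requested entry of v2: 108/117 = 0.92308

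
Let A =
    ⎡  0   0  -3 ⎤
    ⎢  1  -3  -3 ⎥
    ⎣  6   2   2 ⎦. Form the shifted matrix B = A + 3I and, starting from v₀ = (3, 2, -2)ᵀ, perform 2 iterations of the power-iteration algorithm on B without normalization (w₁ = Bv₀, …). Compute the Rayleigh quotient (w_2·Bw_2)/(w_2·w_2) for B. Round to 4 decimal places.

B = A + 3I has rows (3, 0, -3); (1, 0, -3); (6, 2, 5)
w1 = Bv₀ = (3·3 + 0·2 + (-3)·(-2); 1·3 + 0·2 + (-3)·(-2); 6·3 + 2·2 + 5·(-2)) = (15, 9, 12)
w2 = Bw1 = (3·15 + 0·9 + (-3)·12; 1·15 + 0·9 + (-3)·12; 6·15 + 2·9 + 5·12) = (9, -21, 168)
Bw2 = (-477, -495, 852)
w2·Bw2 = 149238; w2·w2 = 28746; μ ≈ 149238/28746 = 5.1916

μ ≈ 5.1916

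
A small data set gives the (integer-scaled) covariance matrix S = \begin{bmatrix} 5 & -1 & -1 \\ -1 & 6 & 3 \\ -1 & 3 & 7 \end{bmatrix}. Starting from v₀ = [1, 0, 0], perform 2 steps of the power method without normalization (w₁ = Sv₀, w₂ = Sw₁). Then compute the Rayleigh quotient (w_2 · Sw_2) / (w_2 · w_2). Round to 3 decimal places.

w1 = Sv₀ = (5·1 + (-1)·0 + (-1)·0; (-1)·1 + 6·0 + 3·0; (-1)·1 + 3·0 + 7·0) = (5, -1, -1)
w2 = Sw1 = (5·5 + (-1)·(-1) + (-1)·(-1); (-1)·5 + 6·(-1) + 3·(-1); (-1)·5 + 3·(-1) + 7·(-1)) = (27, -14, -15)
Sw2 = (164, -156, -174)
w2·Sw2 = 27·164 + (-14)·(-156) + (-15)·(-174) = 9222; w2·w2 = 27·27 + (-14)·(-14) + (-15)·(-15) = 1150
λ ≈ 9222/1150 = 8.019

8.019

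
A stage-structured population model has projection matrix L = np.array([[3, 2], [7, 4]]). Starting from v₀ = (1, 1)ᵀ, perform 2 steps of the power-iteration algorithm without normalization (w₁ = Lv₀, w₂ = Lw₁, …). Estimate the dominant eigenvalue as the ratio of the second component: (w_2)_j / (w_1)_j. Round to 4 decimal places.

7.1818

w1 = Lv₀ = (3·1 + 2·1; 7·1 + 4·1) = (5, 11)
w2 = Lw1 = (3·5 + 2·11; 7·5 + 4·11) = (37, 79)
Ratio at component: 79 / 11 = 7.1818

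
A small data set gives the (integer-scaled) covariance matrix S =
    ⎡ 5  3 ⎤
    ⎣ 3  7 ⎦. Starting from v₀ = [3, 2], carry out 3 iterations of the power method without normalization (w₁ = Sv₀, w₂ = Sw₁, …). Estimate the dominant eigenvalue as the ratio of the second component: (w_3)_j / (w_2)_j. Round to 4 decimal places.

9.3304

w1 = Sv₀ = (21, 23)
w2 = Sw1 = (174, 224)
w3 = Sw2 = (1542, 2090)
Ratio at component: 2090 / 224 = 9.3304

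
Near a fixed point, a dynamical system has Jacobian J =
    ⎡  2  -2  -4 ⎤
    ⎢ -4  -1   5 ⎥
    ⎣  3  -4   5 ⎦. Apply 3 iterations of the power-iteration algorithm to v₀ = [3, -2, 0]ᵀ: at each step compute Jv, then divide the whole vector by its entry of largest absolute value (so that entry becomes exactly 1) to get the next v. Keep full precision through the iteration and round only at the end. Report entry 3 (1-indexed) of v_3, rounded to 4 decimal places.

Jv0 = (10.00000, -10.00000, 17.00000); divide by 17.00000 → v1 = (0.58824, -0.58824, 1.00000)
Jv1 = (-1.64706, 3.23529, 9.11765); divide by 9.11765 → v2 = (-0.18065, 0.35484, 1.00000)
Jv2 = (-5.07097, 5.36774, 3.03871); divide by 5.36774 → v3 = (-0.94471, 1.00000, 0.56611)
Requested entry of v3: 471/832 = 0.5661

0.5661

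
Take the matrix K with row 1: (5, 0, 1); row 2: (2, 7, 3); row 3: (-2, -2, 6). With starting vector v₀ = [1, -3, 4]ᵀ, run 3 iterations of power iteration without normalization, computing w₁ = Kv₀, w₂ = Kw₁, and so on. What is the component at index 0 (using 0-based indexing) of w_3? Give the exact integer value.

w1 = Kv₀ = (5·1 + 0·(-3) + 1·4; 2·1 + 7·(-3) + 3·4; (-2)·1 + (-2)·(-3) + 6·4) = (9, -7, 28)
w2 = Kw1 = (5·9 + 0·(-7) + 1·28; 2·9 + 7·(-7) + 3·28; (-2)·9 + (-2)·(-7) + 6·28) = (73, 53, 164)
w3 = Kw2 = (529, 1009, 732)
The requested component of w3 is 529.

529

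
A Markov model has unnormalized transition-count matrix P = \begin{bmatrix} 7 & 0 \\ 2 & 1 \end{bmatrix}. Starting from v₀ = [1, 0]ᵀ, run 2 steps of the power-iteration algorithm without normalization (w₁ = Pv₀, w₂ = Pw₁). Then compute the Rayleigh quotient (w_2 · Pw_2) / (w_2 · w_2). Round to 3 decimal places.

7.012

w1 = Pv₀ = (7, 2)
w2 = Pw1 = (49, 16)
Pw2 = (343, 114)
w2·Pw2 = 49·343 + 16·114 = 18631; w2·w2 = 49·49 + 16·16 = 2657
λ ≈ 18631/2657 = 7.012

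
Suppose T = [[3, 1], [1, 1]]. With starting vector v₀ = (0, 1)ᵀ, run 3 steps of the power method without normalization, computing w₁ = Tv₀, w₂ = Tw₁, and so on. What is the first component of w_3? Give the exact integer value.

w1 = Tv₀ = (3·0 + 1·1; 1·0 + 1·1) = (1, 1)
w2 = Tw1 = (3·1 + 1·1; 1·1 + 1·1) = (4, 2)
w3 = Tw2 = (14, 6)
The requested component of w3 is 14.

14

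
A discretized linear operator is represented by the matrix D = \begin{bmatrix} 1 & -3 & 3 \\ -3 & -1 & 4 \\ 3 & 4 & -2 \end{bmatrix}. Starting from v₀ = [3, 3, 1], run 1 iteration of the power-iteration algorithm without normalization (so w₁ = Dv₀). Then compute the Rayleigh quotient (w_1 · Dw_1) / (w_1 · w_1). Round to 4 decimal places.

λ ≈ -5.7120

w1 = Dv₀ = (1·3 + (-3)·3 + 3·1; (-3)·3 + (-1)·3 + 4·1; 3·3 + 4·3 + (-2)·1) = (-3, -8, 19)
Dw1 = (78, 93, -79)
w1·Dw1 = (-3)·78 + (-8)·93 + 19·(-79) = -2479; w1·w1 = (-3)·(-3) + (-8)·(-8) + 19·19 = 434
λ ≈ -2479/434 = -5.7120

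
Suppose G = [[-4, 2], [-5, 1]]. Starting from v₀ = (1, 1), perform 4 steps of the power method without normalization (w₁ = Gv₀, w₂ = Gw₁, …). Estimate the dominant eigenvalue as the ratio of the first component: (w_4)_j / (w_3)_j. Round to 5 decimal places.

λ ≈ -3.00000

w1 = Gv₀ = (-2, -4)
w2 = Gw1 = (0, 6)
w3 = Gw2 = (12, 6)
w4 = Gw3 = (-36, -54)
Ratio at component: -36 / 12 = -3.00000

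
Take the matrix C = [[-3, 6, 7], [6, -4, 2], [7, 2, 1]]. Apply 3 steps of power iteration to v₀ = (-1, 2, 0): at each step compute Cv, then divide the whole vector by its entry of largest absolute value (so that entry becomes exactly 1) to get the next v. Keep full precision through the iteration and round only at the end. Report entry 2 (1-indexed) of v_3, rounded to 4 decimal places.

Cv0 = (15.00000, -14.00000, -3.00000); divide by 15.00000 → v1 = (1.00000, -0.93333, -0.20000)
Cv1 = (-10.00000, 9.33333, 4.93333); divide by -10.00000 → v2 = (1.00000, -0.93333, -0.49333)
Cv2 = (-12.05333, 8.74667, 4.64000); divide by -12.05333 → v3 = (1.00000, -0.72566, -0.38496)
Requested entry of v3: -1312/1808 = -0.7257

-0.7257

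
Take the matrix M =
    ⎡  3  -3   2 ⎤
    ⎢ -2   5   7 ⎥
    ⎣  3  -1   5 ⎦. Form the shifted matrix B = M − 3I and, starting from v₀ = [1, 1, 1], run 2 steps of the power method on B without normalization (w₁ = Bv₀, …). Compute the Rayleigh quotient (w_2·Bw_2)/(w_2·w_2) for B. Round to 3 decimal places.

B = M − 3I has rows (0, -3, 2); (-2, 2, 7); (3, -1, 2)
w1 = Bv₀ = (0·1 + (-3)·1 + 2·1; (-2)·1 + 2·1 + 7·1; 3·1 + (-1)·1 + 2·1) = (-1, 7, 4)
w2 = Bw1 = (0·(-1) + (-3)·7 + 2·4; (-2)·(-1) + 2·7 + 7·4; 3·(-1) + (-1)·7 + 2·4) = (-13, 44, -2)
Bw2 = (-136, 100, -87)
w2·Bw2 = 6342; w2·w2 = 2109; μ ≈ 6342/2109 = 3.007

μ ≈ 3.007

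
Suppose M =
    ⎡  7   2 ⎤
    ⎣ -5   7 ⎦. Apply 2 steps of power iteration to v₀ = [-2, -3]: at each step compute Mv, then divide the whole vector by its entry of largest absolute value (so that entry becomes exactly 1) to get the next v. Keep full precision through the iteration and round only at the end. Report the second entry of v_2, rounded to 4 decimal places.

-0.1420

Mv0 = (-20.00000, -11.00000); divide by -20.00000 → v1 = (1.00000, 0.55000)
Mv1 = (8.10000, -1.15000); divide by 8.10000 → v2 = (1.00000, -0.14198)
Requested entry of v2: 23/-162 = -0.1420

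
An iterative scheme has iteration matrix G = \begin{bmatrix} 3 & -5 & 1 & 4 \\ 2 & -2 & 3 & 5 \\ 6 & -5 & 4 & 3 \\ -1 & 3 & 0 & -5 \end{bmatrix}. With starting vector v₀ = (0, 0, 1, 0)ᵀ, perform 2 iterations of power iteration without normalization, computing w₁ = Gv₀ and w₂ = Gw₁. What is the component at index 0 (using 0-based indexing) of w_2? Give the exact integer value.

w1 = Gv₀ = (1, 3, 4, 0)
w2 = Gw1 = (-8, 8, 7, 8)
The requested component of w2 is -8.

-8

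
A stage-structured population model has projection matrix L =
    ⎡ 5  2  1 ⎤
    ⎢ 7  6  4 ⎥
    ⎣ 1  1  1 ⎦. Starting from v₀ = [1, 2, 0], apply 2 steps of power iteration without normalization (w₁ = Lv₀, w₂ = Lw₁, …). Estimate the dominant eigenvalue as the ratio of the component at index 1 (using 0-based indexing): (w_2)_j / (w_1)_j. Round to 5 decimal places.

w1 = Lv₀ = (5·1 + 2·2 + 1·0; 7·1 + 6·2 + 4·0; 1·1 + 1·2 + 1·0) = (9, 19, 3)
w2 = Lw1 = (5·9 + 2·19 + 1·3; 7·9 + 6·19 + 4·3; 1·9 + 1·19 + 1·3) = (86, 189, 31)
Ratio at component: 189 / 19 = 9.94737

λ ≈ 9.94737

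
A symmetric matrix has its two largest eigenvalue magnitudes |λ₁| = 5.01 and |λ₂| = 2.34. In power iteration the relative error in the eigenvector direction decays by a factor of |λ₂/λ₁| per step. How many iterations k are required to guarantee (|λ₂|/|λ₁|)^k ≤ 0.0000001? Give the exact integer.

22

|λ₂/λ₁| = 2.34/5.01 = 0.46707
Need k ≥ ln(0.0000001) / ln(0.46707) = -16.1181 / -0.7613 ≈ 21.172
Smallest integer k satisfying the bound: 22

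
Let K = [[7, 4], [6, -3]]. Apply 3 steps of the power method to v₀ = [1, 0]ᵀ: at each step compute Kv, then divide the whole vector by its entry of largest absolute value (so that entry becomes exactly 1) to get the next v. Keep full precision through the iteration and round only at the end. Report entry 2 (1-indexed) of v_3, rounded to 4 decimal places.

0.6030

Kv0 = (7.00000, 6.00000); divide by 7.00000 → v1 = (1.00000, 0.85714)
Kv1 = (10.42857, 3.42857); divide by 10.42857 → v2 = (1.00000, 0.32877)
Kv2 = (8.31507, 5.01370); divide by 8.31507 → v3 = (1.00000, 0.60297)
Requested entry of v3: 366/607 = 0.6030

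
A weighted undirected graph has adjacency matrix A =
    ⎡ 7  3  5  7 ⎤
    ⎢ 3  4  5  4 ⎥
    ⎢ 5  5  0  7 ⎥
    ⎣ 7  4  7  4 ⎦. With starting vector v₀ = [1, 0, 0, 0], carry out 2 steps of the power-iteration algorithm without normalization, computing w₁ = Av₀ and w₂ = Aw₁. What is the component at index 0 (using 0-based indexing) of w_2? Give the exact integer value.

w1 = Av₀ = (7, 3, 5, 7)
w2 = Aw1 = (132, 86, 99, 124)
The requested component of w2 is 132.

132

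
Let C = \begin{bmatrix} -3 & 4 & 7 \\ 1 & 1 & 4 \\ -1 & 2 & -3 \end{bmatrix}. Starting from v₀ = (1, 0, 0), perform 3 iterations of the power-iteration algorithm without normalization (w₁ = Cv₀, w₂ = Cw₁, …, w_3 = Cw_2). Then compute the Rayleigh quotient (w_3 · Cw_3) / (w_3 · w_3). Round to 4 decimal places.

-4.7614

w1 = Cv₀ = (-3, 1, -1)
w2 = Cw1 = (6, -6, 8)
w3 = Cw2 = (14, 32, -42)
Cw3 = (-208, -122, 176)
w3·Cw3 = 14·(-208) + 32·(-122) + (-42)·176 = -14208; w3·w3 = 14·14 + 32·32 + (-42)·(-42) = 2984
λ ≈ -14208/2984 = -4.7614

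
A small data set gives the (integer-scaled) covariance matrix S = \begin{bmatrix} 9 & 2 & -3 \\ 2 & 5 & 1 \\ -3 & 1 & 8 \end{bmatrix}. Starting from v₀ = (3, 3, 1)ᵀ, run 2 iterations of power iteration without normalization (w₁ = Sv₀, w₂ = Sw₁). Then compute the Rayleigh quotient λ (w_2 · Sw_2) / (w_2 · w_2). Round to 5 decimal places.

w1 = Sv₀ = (9·3 + 2·3 + (-3)·1; 2·3 + 5·3 + 1·1; (-3)·3 + 1·3 + 8·1) = (30, 22, 2)
w2 = Sw1 = (9·30 + 2·22 + (-3)·2; 2·30 + 5·22 + 1·2; (-3)·30 + 1·22 + 8·2) = (308, 172, -52)
Sw2 = (3272, 1424, -1168)
w2·Sw2 = 308·3272 + 172·1424 + (-52)·(-1168) = 1313440; w2·w2 = 308·308 + 172·172 + (-52)·(-52) = 127152
λ ≈ 1313440/127152 = 10.32968

λ ≈ 10.32968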